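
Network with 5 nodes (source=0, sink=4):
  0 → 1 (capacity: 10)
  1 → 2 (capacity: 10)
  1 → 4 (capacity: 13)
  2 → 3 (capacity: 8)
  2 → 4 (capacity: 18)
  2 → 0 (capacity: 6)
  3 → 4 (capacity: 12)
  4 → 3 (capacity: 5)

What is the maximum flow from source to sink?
Maximum flow = 10

Max flow: 10

Flow assignment:
  0 → 1: 10/10
  1 → 4: 10/13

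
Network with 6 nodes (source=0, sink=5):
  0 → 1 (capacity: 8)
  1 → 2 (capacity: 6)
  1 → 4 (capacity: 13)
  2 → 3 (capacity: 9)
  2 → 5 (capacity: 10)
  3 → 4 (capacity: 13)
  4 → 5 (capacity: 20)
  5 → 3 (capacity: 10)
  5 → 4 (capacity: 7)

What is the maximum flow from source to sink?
Maximum flow = 8

Max flow: 8

Flow assignment:
  0 → 1: 8/8
  1 → 2: 6/6
  1 → 4: 2/13
  2 → 5: 6/10
  4 → 5: 2/20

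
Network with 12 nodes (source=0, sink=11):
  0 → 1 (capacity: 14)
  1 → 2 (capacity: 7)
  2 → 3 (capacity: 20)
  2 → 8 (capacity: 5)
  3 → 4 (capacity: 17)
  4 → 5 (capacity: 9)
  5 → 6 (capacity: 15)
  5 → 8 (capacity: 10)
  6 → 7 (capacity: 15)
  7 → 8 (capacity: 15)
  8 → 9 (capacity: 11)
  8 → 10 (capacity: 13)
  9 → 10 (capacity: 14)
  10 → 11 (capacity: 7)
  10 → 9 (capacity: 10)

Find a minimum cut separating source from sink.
Min cut value = 7, edges: (10,11)

Min cut value: 7
Partition: S = [0, 1, 2, 3, 4, 5, 6, 7, 8, 9, 10], T = [11]
Cut edges: (10,11)

By max-flow min-cut theorem, max flow = min cut = 7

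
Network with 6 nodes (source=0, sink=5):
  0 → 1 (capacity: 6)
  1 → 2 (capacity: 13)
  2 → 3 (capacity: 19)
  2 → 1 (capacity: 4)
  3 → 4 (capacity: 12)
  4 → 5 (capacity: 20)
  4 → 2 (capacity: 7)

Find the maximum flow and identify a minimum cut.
Max flow = 6, Min cut edges: (0,1)

Maximum flow: 6
Minimum cut: (0,1)
Partition: S = [0], T = [1, 2, 3, 4, 5]

Max-flow min-cut theorem verified: both equal 6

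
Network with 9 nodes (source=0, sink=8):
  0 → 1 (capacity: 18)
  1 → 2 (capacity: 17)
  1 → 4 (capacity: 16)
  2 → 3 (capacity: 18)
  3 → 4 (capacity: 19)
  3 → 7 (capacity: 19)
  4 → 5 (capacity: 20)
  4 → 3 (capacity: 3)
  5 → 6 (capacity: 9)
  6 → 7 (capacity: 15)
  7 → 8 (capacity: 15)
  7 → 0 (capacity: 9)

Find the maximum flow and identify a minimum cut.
Max flow = 15, Min cut edges: (7,8)

Maximum flow: 15
Minimum cut: (7,8)
Partition: S = [0, 1, 2, 3, 4, 5, 6, 7], T = [8]

Max-flow min-cut theorem verified: both equal 15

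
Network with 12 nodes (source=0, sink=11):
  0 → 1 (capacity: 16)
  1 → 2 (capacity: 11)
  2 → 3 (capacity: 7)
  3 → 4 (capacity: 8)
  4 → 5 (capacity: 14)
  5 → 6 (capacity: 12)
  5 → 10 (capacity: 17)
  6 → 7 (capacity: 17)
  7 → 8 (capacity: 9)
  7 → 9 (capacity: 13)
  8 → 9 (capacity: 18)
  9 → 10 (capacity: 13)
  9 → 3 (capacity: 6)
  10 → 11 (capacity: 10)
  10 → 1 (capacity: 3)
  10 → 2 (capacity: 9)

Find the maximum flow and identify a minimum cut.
Max flow = 7, Min cut edges: (2,3)

Maximum flow: 7
Minimum cut: (2,3)
Partition: S = [0, 1, 2], T = [3, 4, 5, 6, 7, 8, 9, 10, 11]

Max-flow min-cut theorem verified: both equal 7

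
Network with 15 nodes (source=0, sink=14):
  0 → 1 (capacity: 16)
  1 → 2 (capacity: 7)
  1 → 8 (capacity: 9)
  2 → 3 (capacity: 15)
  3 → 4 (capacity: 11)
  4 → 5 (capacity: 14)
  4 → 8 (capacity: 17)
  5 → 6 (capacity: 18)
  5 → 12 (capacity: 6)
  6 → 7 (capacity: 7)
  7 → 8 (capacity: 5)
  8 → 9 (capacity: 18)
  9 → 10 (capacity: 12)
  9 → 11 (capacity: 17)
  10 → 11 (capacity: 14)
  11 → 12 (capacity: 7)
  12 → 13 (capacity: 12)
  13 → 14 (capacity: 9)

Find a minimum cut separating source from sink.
Min cut value = 9, edges: (13,14)

Min cut value: 9
Partition: S = [0, 1, 2, 3, 4, 5, 6, 7, 8, 9, 10, 11, 12, 13], T = [14]
Cut edges: (13,14)

By max-flow min-cut theorem, max flow = min cut = 9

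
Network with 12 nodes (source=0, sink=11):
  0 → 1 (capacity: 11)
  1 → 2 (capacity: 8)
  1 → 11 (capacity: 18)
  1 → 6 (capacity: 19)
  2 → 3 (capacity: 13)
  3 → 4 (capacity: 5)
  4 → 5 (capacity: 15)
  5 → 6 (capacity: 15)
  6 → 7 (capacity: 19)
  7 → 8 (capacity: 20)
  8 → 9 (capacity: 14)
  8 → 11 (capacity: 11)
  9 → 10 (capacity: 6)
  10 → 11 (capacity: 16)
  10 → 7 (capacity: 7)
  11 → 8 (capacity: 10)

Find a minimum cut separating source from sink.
Min cut value = 11, edges: (0,1)

Min cut value: 11
Partition: S = [0], T = [1, 2, 3, 4, 5, 6, 7, 8, 9, 10, 11]
Cut edges: (0,1)

By max-flow min-cut theorem, max flow = min cut = 11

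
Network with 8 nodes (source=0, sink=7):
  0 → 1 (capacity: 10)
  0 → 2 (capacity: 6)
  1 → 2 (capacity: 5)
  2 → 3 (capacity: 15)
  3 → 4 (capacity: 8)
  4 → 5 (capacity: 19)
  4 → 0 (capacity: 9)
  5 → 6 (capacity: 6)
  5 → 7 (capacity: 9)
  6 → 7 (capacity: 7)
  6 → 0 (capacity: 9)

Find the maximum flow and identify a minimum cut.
Max flow = 8, Min cut edges: (3,4)

Maximum flow: 8
Minimum cut: (3,4)
Partition: S = [0, 1, 2, 3], T = [4, 5, 6, 7]

Max-flow min-cut theorem verified: both equal 8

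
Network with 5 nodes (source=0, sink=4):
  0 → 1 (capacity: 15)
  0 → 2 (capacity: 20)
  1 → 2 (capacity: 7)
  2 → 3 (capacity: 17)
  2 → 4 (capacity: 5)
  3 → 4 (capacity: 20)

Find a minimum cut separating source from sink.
Min cut value = 22, edges: (2,3), (2,4)

Min cut value: 22
Partition: S = [0, 1, 2], T = [3, 4]
Cut edges: (2,3), (2,4)

By max-flow min-cut theorem, max flow = min cut = 22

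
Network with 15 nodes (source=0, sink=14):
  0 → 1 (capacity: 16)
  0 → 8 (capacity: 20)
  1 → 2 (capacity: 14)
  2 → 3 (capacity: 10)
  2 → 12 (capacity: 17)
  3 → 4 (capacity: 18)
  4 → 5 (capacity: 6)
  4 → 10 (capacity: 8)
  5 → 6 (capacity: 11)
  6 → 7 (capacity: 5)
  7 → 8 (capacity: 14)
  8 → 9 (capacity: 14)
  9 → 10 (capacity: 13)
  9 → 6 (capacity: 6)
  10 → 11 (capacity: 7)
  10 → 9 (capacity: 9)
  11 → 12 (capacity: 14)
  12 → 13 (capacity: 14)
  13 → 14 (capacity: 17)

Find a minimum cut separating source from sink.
Min cut value = 14, edges: (12,13)

Min cut value: 14
Partition: S = [0, 1, 2, 3, 4, 5, 6, 7, 8, 9, 10, 11, 12], T = [13, 14]
Cut edges: (12,13)

By max-flow min-cut theorem, max flow = min cut = 14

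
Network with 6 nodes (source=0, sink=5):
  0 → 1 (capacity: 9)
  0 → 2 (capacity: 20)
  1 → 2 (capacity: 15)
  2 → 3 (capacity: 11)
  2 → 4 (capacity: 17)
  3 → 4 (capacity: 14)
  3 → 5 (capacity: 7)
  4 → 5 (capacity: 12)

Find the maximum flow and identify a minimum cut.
Max flow = 19, Min cut edges: (3,5), (4,5)

Maximum flow: 19
Minimum cut: (3,5), (4,5)
Partition: S = [0, 1, 2, 3, 4], T = [5]

Max-flow min-cut theorem verified: both equal 19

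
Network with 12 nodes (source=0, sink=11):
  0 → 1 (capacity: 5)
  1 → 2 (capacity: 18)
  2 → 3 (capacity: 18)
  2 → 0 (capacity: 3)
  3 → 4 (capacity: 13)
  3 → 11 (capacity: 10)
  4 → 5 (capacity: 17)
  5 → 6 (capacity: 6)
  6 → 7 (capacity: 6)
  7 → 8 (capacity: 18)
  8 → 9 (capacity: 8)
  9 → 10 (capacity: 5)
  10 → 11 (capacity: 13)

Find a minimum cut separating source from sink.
Min cut value = 5, edges: (0,1)

Min cut value: 5
Partition: S = [0], T = [1, 2, 3, 4, 5, 6, 7, 8, 9, 10, 11]
Cut edges: (0,1)

By max-flow min-cut theorem, max flow = min cut = 5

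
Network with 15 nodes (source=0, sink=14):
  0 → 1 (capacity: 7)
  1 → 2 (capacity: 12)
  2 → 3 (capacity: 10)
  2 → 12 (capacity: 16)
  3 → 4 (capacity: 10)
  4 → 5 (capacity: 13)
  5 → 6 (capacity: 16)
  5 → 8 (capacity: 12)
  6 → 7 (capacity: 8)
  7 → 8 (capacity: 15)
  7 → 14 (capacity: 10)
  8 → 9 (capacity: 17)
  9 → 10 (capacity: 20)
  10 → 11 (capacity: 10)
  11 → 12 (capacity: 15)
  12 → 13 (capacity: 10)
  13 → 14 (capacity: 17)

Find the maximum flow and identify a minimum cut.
Max flow = 7, Min cut edges: (0,1)

Maximum flow: 7
Minimum cut: (0,1)
Partition: S = [0], T = [1, 2, 3, 4, 5, 6, 7, 8, 9, 10, 11, 12, 13, 14]

Max-flow min-cut theorem verified: both equal 7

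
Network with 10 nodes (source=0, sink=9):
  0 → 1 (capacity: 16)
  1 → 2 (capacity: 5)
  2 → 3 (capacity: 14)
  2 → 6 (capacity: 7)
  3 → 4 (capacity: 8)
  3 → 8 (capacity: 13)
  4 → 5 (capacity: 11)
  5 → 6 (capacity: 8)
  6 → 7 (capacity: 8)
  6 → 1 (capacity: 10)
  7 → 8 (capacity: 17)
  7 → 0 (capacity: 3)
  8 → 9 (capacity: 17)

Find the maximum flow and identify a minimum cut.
Max flow = 5, Min cut edges: (1,2)

Maximum flow: 5
Minimum cut: (1,2)
Partition: S = [0, 1], T = [2, 3, 4, 5, 6, 7, 8, 9]

Max-flow min-cut theorem verified: both equal 5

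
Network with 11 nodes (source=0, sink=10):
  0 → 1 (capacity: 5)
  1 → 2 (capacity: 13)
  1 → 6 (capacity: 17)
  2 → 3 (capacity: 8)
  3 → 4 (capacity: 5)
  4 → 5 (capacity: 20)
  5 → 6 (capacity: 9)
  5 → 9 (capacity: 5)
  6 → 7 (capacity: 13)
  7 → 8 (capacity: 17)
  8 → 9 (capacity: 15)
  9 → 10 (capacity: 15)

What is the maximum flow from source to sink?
Maximum flow = 5

Max flow: 5

Flow assignment:
  0 → 1: 5/5
  1 → 6: 5/17
  6 → 7: 5/13
  7 → 8: 5/17
  8 → 9: 5/15
  9 → 10: 5/15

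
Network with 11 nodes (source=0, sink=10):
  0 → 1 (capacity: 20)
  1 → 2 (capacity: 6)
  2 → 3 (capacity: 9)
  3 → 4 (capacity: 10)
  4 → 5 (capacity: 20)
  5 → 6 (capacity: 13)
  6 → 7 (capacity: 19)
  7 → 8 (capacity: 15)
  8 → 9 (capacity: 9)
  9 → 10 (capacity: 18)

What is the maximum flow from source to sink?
Maximum flow = 6

Max flow: 6

Flow assignment:
  0 → 1: 6/20
  1 → 2: 6/6
  2 → 3: 6/9
  3 → 4: 6/10
  4 → 5: 6/20
  5 → 6: 6/13
  6 → 7: 6/19
  7 → 8: 6/15
  8 → 9: 6/9
  9 → 10: 6/18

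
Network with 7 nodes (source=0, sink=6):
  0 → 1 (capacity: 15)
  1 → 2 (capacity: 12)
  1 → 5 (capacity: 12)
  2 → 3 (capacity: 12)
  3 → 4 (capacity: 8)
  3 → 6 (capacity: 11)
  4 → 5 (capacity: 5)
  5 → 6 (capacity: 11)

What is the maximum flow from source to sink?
Maximum flow = 15

Max flow: 15

Flow assignment:
  0 → 1: 15/15
  1 → 2: 4/12
  1 → 5: 11/12
  2 → 3: 4/12
  3 → 6: 4/11
  5 → 6: 11/11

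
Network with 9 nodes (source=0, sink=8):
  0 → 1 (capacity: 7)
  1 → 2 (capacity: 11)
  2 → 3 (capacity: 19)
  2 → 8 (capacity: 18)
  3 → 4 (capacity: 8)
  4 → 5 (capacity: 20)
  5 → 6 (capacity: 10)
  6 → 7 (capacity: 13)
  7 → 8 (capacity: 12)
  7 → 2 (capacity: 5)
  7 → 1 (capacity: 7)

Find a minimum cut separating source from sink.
Min cut value = 7, edges: (0,1)

Min cut value: 7
Partition: S = [0], T = [1, 2, 3, 4, 5, 6, 7, 8]
Cut edges: (0,1)

By max-flow min-cut theorem, max flow = min cut = 7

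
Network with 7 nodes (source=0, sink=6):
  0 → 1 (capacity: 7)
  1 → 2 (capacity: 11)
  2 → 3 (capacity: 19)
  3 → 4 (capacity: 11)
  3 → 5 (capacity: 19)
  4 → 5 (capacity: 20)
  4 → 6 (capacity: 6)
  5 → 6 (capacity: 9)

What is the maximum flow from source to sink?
Maximum flow = 7

Max flow: 7

Flow assignment:
  0 → 1: 7/7
  1 → 2: 7/11
  2 → 3: 7/19
  3 → 4: 7/11
  4 → 5: 1/20
  4 → 6: 6/6
  5 → 6: 1/9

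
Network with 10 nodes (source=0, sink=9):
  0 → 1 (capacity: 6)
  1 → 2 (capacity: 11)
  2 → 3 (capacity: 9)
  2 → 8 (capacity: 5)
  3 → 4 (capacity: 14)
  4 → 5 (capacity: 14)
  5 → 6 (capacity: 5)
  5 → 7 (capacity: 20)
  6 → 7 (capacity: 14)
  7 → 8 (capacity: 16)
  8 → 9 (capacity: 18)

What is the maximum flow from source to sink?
Maximum flow = 6

Max flow: 6

Flow assignment:
  0 → 1: 6/6
  1 → 2: 6/11
  2 → 3: 1/9
  2 → 8: 5/5
  3 → 4: 1/14
  4 → 5: 1/14
  5 → 7: 1/20
  7 → 8: 1/16
  8 → 9: 6/18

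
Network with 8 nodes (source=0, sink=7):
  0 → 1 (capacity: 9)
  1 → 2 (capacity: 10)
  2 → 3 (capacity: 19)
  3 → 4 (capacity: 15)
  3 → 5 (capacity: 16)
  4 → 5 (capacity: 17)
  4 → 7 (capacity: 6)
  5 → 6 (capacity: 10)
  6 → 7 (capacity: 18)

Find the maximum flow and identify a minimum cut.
Max flow = 9, Min cut edges: (0,1)

Maximum flow: 9
Minimum cut: (0,1)
Partition: S = [0], T = [1, 2, 3, 4, 5, 6, 7]

Max-flow min-cut theorem verified: both equal 9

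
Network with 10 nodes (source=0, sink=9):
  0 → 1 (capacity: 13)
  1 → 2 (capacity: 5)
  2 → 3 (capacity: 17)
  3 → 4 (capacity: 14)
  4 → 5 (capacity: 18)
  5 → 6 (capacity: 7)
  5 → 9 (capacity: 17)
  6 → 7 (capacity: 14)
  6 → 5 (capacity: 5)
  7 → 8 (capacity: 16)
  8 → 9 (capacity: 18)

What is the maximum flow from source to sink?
Maximum flow = 5

Max flow: 5

Flow assignment:
  0 → 1: 5/13
  1 → 2: 5/5
  2 → 3: 5/17
  3 → 4: 5/14
  4 → 5: 5/18
  5 → 9: 5/17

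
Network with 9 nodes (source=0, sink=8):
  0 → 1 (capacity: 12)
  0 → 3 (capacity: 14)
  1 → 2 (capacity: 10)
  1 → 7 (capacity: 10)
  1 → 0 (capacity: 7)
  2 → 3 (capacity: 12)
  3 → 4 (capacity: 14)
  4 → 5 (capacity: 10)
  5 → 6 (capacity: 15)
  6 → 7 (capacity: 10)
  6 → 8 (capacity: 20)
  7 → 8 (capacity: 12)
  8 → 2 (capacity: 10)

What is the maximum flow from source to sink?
Maximum flow = 20

Max flow: 20

Flow assignment:
  0 → 1: 10/12
  0 → 3: 10/14
  1 → 7: 10/10
  3 → 4: 10/14
  4 → 5: 10/10
  5 → 6: 10/15
  6 → 8: 10/20
  7 → 8: 10/12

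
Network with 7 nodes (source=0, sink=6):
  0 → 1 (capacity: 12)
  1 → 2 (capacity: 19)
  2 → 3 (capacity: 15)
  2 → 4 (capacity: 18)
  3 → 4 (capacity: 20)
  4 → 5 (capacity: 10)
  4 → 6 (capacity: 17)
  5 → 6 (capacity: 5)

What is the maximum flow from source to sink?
Maximum flow = 12

Max flow: 12

Flow assignment:
  0 → 1: 12/12
  1 → 2: 12/19
  2 → 4: 12/18
  4 → 6: 12/17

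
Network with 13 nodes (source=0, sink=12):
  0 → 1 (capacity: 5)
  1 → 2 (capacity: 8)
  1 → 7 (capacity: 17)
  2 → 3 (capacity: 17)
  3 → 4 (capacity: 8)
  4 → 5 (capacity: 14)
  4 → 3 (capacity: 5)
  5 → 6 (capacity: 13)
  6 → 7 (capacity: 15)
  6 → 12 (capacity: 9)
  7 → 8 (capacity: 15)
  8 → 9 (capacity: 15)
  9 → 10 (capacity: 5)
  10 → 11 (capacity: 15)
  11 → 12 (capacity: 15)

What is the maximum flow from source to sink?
Maximum flow = 5

Max flow: 5

Flow assignment:
  0 → 1: 5/5
  1 → 2: 5/8
  2 → 3: 5/17
  3 → 4: 5/8
  4 → 5: 5/14
  5 → 6: 5/13
  6 → 12: 5/9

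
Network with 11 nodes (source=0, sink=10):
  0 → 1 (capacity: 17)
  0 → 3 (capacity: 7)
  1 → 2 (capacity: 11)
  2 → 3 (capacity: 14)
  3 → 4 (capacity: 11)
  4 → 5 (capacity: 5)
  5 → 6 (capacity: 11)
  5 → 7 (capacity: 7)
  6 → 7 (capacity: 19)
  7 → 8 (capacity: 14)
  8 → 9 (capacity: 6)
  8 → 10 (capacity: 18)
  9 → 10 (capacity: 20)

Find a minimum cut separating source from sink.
Min cut value = 5, edges: (4,5)

Min cut value: 5
Partition: S = [0, 1, 2, 3, 4], T = [5, 6, 7, 8, 9, 10]
Cut edges: (4,5)

By max-flow min-cut theorem, max flow = min cut = 5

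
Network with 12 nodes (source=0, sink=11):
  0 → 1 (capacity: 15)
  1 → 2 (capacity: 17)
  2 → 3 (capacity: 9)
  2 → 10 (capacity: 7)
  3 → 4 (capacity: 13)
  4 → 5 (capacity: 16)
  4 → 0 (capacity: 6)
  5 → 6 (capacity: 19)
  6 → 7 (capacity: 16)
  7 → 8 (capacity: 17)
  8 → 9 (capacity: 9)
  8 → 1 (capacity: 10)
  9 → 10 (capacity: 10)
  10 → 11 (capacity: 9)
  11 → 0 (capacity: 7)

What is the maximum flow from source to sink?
Maximum flow = 9

Max flow: 9

Flow assignment:
  0 → 1: 9/15
  1 → 2: 15/17
  2 → 3: 8/9
  2 → 10: 7/7
  3 → 4: 8/13
  4 → 5: 8/16
  5 → 6: 8/19
  6 → 7: 8/16
  7 → 8: 8/17
  8 → 9: 2/9
  8 → 1: 6/10
  9 → 10: 2/10
  10 → 11: 9/9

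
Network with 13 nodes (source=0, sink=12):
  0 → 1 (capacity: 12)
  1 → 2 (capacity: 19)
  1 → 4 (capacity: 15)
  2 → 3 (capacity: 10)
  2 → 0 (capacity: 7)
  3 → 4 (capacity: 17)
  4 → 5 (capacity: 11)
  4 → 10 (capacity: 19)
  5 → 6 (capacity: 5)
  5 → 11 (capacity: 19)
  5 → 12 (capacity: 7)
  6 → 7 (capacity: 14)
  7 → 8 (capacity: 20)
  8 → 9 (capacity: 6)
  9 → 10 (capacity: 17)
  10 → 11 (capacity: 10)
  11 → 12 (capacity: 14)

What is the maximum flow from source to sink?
Maximum flow = 12

Max flow: 12

Flow assignment:
  0 → 1: 12/12
  1 → 4: 12/15
  4 → 5: 11/11
  4 → 10: 1/19
  5 → 11: 4/19
  5 → 12: 7/7
  10 → 11: 1/10
  11 → 12: 5/14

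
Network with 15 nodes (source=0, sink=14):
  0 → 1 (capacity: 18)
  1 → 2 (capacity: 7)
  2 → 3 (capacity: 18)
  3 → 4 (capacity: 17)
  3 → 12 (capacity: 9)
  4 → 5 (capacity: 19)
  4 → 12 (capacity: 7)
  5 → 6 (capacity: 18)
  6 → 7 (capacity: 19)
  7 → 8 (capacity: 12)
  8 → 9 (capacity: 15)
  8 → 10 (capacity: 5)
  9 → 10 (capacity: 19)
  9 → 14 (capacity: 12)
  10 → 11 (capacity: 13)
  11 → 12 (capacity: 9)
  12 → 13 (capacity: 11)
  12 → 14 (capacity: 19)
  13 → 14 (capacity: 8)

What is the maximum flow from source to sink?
Maximum flow = 7

Max flow: 7

Flow assignment:
  0 → 1: 7/18
  1 → 2: 7/7
  2 → 3: 7/18
  3 → 12: 7/9
  12 → 14: 7/19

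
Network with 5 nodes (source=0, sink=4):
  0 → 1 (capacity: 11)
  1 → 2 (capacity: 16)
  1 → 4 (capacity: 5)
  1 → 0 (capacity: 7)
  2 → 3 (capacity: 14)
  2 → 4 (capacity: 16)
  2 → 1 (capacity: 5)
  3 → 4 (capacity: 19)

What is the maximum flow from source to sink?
Maximum flow = 11

Max flow: 11

Flow assignment:
  0 → 1: 11/11
  1 → 2: 6/16
  1 → 4: 5/5
  2 → 4: 6/16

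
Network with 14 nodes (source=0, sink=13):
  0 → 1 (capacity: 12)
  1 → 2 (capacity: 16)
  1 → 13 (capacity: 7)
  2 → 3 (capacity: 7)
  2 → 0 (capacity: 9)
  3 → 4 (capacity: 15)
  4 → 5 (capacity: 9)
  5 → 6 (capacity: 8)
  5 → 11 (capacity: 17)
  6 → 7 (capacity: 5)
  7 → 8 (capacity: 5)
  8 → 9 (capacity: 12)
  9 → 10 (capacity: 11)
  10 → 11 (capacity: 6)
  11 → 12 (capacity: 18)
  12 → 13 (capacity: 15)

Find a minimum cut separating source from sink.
Min cut value = 12, edges: (0,1)

Min cut value: 12
Partition: S = [0], T = [1, 2, 3, 4, 5, 6, 7, 8, 9, 10, 11, 12, 13]
Cut edges: (0,1)

By max-flow min-cut theorem, max flow = min cut = 12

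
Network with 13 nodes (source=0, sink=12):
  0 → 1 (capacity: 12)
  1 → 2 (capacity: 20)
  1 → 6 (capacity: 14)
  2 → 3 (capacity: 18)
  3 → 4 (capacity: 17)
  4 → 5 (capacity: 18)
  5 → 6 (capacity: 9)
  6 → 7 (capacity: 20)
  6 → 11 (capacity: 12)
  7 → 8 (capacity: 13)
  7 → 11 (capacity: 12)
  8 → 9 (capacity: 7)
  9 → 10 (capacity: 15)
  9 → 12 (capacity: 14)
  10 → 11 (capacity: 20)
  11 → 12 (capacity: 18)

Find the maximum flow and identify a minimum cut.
Max flow = 12, Min cut edges: (0,1)

Maximum flow: 12
Minimum cut: (0,1)
Partition: S = [0], T = [1, 2, 3, 4, 5, 6, 7, 8, 9, 10, 11, 12]

Max-flow min-cut theorem verified: both equal 12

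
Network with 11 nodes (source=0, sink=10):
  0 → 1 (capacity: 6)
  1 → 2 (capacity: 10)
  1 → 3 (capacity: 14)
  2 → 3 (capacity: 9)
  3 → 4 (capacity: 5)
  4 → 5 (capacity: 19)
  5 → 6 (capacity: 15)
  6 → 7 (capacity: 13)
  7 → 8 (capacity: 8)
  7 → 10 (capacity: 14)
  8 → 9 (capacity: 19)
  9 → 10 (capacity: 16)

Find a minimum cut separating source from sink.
Min cut value = 5, edges: (3,4)

Min cut value: 5
Partition: S = [0, 1, 2, 3], T = [4, 5, 6, 7, 8, 9, 10]
Cut edges: (3,4)

By max-flow min-cut theorem, max flow = min cut = 5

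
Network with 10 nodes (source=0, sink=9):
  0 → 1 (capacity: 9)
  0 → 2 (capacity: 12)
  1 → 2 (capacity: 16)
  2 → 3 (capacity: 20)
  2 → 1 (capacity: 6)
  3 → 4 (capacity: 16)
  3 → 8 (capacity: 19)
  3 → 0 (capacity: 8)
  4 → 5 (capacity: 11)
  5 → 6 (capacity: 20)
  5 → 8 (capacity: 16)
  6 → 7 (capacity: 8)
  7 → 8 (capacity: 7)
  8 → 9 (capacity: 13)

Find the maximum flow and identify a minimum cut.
Max flow = 13, Min cut edges: (8,9)

Maximum flow: 13
Minimum cut: (8,9)
Partition: S = [0, 1, 2, 3, 4, 5, 6, 7, 8], T = [9]

Max-flow min-cut theorem verified: both equal 13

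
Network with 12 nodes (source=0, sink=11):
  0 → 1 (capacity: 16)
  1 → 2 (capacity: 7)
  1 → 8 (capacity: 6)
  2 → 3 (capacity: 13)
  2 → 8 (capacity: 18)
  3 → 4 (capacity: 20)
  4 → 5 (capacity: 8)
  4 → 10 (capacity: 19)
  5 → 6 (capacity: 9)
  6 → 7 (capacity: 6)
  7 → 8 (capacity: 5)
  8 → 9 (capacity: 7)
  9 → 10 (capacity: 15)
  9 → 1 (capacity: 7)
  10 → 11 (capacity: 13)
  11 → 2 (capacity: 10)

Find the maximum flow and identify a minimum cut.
Max flow = 13, Min cut edges: (10,11)

Maximum flow: 13
Minimum cut: (10,11)
Partition: S = [0, 1, 2, 3, 4, 5, 6, 7, 8, 9, 10], T = [11]

Max-flow min-cut theorem verified: both equal 13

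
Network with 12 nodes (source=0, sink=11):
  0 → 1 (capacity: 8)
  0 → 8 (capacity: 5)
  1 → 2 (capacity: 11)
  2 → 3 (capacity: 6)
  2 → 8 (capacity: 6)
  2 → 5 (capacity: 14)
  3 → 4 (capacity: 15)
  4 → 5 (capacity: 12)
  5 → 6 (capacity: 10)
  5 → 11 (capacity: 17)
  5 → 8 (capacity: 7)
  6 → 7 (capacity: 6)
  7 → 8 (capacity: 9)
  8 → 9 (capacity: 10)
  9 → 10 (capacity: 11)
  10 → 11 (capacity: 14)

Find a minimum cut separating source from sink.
Min cut value = 13, edges: (0,1), (0,8)

Min cut value: 13
Partition: S = [0], T = [1, 2, 3, 4, 5, 6, 7, 8, 9, 10, 11]
Cut edges: (0,1), (0,8)

By max-flow min-cut theorem, max flow = min cut = 13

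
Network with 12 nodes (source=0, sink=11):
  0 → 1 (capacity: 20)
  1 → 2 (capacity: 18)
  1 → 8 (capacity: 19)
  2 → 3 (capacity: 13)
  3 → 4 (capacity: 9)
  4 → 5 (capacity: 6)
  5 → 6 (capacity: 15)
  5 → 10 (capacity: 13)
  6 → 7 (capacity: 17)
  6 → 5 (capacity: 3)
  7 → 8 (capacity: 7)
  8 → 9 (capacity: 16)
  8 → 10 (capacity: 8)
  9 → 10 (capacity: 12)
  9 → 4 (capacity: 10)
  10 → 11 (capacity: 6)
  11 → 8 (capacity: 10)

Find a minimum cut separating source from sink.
Min cut value = 6, edges: (10,11)

Min cut value: 6
Partition: S = [0, 1, 2, 3, 4, 5, 6, 7, 8, 9, 10], T = [11]
Cut edges: (10,11)

By max-flow min-cut theorem, max flow = min cut = 6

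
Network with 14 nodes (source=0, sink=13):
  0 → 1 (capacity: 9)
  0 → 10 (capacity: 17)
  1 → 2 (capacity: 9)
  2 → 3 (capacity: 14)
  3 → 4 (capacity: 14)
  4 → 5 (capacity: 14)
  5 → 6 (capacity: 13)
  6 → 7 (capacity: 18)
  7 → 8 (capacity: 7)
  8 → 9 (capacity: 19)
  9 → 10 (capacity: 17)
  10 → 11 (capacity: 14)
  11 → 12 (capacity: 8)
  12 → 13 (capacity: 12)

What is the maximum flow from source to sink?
Maximum flow = 8

Max flow: 8

Flow assignment:
  0 → 1: 7/9
  0 → 10: 1/17
  1 → 2: 7/9
  2 → 3: 7/14
  3 → 4: 7/14
  4 → 5: 7/14
  5 → 6: 7/13
  6 → 7: 7/18
  7 → 8: 7/7
  8 → 9: 7/19
  9 → 10: 7/17
  10 → 11: 8/14
  11 → 12: 8/8
  12 → 13: 8/12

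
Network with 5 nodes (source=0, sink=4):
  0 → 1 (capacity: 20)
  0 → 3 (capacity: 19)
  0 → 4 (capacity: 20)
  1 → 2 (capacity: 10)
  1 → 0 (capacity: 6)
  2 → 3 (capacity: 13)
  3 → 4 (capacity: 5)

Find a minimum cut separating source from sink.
Min cut value = 25, edges: (0,4), (3,4)

Min cut value: 25
Partition: S = [0, 1, 2, 3], T = [4]
Cut edges: (0,4), (3,4)

By max-flow min-cut theorem, max flow = min cut = 25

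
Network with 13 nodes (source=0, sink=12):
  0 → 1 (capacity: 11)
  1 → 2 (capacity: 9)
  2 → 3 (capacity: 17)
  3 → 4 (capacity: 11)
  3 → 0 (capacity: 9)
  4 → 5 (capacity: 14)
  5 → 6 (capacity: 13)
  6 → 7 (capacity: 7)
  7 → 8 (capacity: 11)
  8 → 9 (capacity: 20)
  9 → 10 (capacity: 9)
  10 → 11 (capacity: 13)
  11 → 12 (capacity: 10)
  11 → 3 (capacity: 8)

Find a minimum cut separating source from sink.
Min cut value = 7, edges: (6,7)

Min cut value: 7
Partition: S = [0, 1, 2, 3, 4, 5, 6], T = [7, 8, 9, 10, 11, 12]
Cut edges: (6,7)

By max-flow min-cut theorem, max flow = min cut = 7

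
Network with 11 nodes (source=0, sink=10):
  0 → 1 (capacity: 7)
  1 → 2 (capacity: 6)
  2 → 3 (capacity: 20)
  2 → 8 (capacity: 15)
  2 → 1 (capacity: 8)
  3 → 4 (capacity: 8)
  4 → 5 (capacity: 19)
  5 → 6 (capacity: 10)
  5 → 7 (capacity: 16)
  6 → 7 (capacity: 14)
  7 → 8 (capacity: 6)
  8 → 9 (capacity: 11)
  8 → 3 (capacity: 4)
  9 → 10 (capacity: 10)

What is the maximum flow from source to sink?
Maximum flow = 6

Max flow: 6

Flow assignment:
  0 → 1: 6/7
  1 → 2: 6/6
  2 → 8: 6/15
  8 → 9: 6/11
  9 → 10: 6/10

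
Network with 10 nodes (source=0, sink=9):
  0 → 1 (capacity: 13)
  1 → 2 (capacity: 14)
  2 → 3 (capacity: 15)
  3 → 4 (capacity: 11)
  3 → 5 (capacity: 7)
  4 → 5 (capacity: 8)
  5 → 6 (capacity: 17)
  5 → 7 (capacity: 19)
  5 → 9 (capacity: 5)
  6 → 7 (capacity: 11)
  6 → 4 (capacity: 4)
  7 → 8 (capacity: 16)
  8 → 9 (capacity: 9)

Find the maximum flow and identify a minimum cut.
Max flow = 13, Min cut edges: (0,1)

Maximum flow: 13
Minimum cut: (0,1)
Partition: S = [0], T = [1, 2, 3, 4, 5, 6, 7, 8, 9]

Max-flow min-cut theorem verified: both equal 13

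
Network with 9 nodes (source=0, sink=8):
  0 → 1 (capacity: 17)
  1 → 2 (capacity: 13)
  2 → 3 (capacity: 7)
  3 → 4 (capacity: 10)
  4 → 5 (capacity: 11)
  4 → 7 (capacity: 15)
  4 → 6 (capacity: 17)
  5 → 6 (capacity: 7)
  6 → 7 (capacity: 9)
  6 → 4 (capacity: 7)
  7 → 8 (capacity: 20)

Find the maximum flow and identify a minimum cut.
Max flow = 7, Min cut edges: (2,3)

Maximum flow: 7
Minimum cut: (2,3)
Partition: S = [0, 1, 2], T = [3, 4, 5, 6, 7, 8]

Max-flow min-cut theorem verified: both equal 7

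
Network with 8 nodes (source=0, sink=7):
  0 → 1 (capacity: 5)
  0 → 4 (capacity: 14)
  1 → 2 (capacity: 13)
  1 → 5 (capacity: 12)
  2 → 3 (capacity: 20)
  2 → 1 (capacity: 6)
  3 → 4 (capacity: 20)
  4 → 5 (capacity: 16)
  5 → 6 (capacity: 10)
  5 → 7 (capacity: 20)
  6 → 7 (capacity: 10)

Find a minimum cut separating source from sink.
Min cut value = 19, edges: (0,1), (0,4)

Min cut value: 19
Partition: S = [0], T = [1, 2, 3, 4, 5, 6, 7]
Cut edges: (0,1), (0,4)

By max-flow min-cut theorem, max flow = min cut = 19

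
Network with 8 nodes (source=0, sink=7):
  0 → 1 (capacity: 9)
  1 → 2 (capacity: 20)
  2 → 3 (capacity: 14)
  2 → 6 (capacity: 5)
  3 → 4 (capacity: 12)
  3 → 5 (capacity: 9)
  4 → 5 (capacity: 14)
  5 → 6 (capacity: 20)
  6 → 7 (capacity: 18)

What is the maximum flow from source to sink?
Maximum flow = 9

Max flow: 9

Flow assignment:
  0 → 1: 9/9
  1 → 2: 9/20
  2 → 3: 4/14
  2 → 6: 5/5
  3 → 5: 4/9
  5 → 6: 4/20
  6 → 7: 9/18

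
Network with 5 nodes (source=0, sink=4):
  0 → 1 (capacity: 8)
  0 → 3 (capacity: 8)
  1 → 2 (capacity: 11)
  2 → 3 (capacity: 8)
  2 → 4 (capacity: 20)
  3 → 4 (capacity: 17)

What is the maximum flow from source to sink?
Maximum flow = 16

Max flow: 16

Flow assignment:
  0 → 1: 8/8
  0 → 3: 8/8
  1 → 2: 8/11
  2 → 4: 8/20
  3 → 4: 8/17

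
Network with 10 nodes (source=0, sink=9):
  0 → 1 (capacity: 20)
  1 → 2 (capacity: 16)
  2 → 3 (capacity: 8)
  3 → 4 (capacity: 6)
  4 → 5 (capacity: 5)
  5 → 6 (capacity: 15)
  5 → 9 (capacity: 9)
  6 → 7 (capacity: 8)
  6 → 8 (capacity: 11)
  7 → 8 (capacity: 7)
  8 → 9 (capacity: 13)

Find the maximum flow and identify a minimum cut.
Max flow = 5, Min cut edges: (4,5)

Maximum flow: 5
Minimum cut: (4,5)
Partition: S = [0, 1, 2, 3, 4], T = [5, 6, 7, 8, 9]

Max-flow min-cut theorem verified: both equal 5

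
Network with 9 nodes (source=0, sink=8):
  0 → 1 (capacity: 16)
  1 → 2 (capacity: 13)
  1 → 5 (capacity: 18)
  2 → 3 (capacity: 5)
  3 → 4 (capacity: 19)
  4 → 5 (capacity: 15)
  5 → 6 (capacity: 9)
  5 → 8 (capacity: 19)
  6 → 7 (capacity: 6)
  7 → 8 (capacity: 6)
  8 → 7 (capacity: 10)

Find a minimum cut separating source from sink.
Min cut value = 16, edges: (0,1)

Min cut value: 16
Partition: S = [0], T = [1, 2, 3, 4, 5, 6, 7, 8]
Cut edges: (0,1)

By max-flow min-cut theorem, max flow = min cut = 16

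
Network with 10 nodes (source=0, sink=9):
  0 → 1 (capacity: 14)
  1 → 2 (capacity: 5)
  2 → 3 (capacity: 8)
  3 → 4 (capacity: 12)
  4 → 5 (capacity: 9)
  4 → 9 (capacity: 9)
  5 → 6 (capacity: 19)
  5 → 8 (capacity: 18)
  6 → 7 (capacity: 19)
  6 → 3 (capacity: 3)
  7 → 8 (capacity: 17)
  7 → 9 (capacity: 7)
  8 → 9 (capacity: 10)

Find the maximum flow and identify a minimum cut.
Max flow = 5, Min cut edges: (1,2)

Maximum flow: 5
Minimum cut: (1,2)
Partition: S = [0, 1], T = [2, 3, 4, 5, 6, 7, 8, 9]

Max-flow min-cut theorem verified: both equal 5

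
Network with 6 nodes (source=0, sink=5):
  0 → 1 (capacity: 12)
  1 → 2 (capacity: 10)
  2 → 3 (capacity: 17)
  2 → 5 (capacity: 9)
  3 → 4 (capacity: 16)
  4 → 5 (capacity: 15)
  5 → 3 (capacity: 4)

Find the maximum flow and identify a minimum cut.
Max flow = 10, Min cut edges: (1,2)

Maximum flow: 10
Minimum cut: (1,2)
Partition: S = [0, 1], T = [2, 3, 4, 5]

Max-flow min-cut theorem verified: both equal 10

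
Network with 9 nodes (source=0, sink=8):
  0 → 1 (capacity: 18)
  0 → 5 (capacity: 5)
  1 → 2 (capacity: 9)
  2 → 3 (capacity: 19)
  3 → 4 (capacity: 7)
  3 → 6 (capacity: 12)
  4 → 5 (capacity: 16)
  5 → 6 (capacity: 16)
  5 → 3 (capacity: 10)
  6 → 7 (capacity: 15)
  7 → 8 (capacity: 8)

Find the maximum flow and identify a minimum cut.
Max flow = 8, Min cut edges: (7,8)

Maximum flow: 8
Minimum cut: (7,8)
Partition: S = [0, 1, 2, 3, 4, 5, 6, 7], T = [8]

Max-flow min-cut theorem verified: both equal 8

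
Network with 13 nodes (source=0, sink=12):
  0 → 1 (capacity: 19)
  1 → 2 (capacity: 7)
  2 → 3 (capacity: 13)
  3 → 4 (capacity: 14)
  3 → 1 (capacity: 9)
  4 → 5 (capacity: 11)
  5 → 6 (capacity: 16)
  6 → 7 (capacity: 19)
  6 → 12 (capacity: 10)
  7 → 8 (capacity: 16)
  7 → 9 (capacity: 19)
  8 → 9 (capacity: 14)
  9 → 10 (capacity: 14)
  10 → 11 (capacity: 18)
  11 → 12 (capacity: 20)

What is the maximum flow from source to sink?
Maximum flow = 7

Max flow: 7

Flow assignment:
  0 → 1: 7/19
  1 → 2: 7/7
  2 → 3: 7/13
  3 → 4: 7/14
  4 → 5: 7/11
  5 → 6: 7/16
  6 → 12: 7/10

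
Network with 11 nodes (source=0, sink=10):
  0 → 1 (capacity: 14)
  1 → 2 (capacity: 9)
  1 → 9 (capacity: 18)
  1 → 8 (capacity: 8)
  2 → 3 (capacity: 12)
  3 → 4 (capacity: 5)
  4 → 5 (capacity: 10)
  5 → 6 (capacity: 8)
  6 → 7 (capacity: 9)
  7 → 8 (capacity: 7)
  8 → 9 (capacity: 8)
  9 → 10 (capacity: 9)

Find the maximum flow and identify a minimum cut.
Max flow = 9, Min cut edges: (9,10)

Maximum flow: 9
Minimum cut: (9,10)
Partition: S = [0, 1, 2, 3, 4, 5, 6, 7, 8, 9], T = [10]

Max-flow min-cut theorem verified: both equal 9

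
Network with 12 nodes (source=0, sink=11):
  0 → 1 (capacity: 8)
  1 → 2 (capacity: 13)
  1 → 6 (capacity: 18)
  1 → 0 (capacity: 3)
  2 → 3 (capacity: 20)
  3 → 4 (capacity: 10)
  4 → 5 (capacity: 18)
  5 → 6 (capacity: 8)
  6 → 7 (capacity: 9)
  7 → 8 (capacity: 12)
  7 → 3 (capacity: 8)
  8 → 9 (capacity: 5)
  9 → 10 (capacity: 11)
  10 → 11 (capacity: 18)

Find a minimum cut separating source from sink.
Min cut value = 5, edges: (8,9)

Min cut value: 5
Partition: S = [0, 1, 2, 3, 4, 5, 6, 7, 8], T = [9, 10, 11]
Cut edges: (8,9)

By max-flow min-cut theorem, max flow = min cut = 5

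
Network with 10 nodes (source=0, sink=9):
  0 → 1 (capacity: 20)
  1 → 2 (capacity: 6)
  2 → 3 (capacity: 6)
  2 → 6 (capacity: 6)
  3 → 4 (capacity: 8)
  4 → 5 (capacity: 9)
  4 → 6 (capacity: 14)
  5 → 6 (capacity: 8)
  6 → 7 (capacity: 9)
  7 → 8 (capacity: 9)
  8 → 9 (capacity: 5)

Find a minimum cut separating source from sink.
Min cut value = 5, edges: (8,9)

Min cut value: 5
Partition: S = [0, 1, 2, 3, 4, 5, 6, 7, 8], T = [9]
Cut edges: (8,9)

By max-flow min-cut theorem, max flow = min cut = 5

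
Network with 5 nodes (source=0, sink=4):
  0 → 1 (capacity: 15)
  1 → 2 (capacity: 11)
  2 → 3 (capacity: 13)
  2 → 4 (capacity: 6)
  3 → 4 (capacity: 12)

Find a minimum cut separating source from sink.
Min cut value = 11, edges: (1,2)

Min cut value: 11
Partition: S = [0, 1], T = [2, 3, 4]
Cut edges: (1,2)

By max-flow min-cut theorem, max flow = min cut = 11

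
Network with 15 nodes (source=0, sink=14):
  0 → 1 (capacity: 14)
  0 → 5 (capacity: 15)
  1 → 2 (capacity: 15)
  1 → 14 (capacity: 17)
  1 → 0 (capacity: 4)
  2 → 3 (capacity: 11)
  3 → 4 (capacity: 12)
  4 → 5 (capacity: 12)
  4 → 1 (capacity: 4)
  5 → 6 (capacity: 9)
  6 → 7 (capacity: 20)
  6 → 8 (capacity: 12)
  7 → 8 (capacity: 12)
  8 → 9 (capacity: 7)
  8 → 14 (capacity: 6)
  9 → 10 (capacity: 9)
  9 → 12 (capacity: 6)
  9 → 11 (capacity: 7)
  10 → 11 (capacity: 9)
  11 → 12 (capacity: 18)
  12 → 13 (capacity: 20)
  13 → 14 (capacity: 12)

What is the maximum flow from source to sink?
Maximum flow = 23

Max flow: 23

Flow assignment:
  0 → 1: 14/14
  0 → 5: 9/15
  1 → 14: 14/17
  5 → 6: 9/9
  6 → 8: 9/12
  8 → 9: 3/7
  8 → 14: 6/6
  9 → 12: 3/6
  12 → 13: 3/20
  13 → 14: 3/12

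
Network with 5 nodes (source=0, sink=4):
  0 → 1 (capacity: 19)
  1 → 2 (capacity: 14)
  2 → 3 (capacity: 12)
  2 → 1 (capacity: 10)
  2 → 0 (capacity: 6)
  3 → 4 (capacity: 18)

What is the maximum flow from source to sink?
Maximum flow = 12

Max flow: 12

Flow assignment:
  0 → 1: 14/19
  1 → 2: 14/14
  2 → 3: 12/12
  2 → 0: 2/6
  3 → 4: 12/18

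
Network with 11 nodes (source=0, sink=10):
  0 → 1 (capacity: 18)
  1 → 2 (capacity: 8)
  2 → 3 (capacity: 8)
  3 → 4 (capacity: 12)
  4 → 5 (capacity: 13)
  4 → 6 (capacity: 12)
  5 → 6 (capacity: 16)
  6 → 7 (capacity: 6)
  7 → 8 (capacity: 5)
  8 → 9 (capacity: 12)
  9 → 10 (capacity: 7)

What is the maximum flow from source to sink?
Maximum flow = 5

Max flow: 5

Flow assignment:
  0 → 1: 5/18
  1 → 2: 5/8
  2 → 3: 5/8
  3 → 4: 5/12
  4 → 6: 5/12
  6 → 7: 5/6
  7 → 8: 5/5
  8 → 9: 5/12
  9 → 10: 5/7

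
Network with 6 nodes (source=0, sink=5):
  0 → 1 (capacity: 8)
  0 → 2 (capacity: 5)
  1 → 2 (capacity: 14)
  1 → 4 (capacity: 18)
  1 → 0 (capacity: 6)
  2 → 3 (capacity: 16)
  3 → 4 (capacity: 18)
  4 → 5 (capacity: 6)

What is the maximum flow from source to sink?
Maximum flow = 6

Max flow: 6

Flow assignment:
  0 → 1: 1/8
  0 → 2: 5/5
  1 → 4: 1/18
  2 → 3: 5/16
  3 → 4: 5/18
  4 → 5: 6/6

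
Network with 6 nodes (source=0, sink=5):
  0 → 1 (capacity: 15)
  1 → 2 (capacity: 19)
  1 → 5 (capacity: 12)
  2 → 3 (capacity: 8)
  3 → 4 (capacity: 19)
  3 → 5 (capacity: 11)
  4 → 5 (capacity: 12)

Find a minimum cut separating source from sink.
Min cut value = 15, edges: (0,1)

Min cut value: 15
Partition: S = [0], T = [1, 2, 3, 4, 5]
Cut edges: (0,1)

By max-flow min-cut theorem, max flow = min cut = 15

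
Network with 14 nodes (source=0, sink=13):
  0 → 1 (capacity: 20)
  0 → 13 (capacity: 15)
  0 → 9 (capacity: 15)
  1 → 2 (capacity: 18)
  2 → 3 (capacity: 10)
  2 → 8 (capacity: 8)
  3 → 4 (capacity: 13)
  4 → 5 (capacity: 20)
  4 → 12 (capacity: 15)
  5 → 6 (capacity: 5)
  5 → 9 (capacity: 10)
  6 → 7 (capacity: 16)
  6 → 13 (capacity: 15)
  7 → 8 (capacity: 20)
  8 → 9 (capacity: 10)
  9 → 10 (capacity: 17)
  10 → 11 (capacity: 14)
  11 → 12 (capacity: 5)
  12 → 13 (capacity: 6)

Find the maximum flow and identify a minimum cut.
Max flow = 26, Min cut edges: (0,13), (5,6), (12,13)

Maximum flow: 26
Minimum cut: (0,13), (5,6), (12,13)
Partition: S = [0, 1, 2, 3, 4, 5, 7, 8, 9, 10, 11, 12], T = [6, 13]

Max-flow min-cut theorem verified: both equal 26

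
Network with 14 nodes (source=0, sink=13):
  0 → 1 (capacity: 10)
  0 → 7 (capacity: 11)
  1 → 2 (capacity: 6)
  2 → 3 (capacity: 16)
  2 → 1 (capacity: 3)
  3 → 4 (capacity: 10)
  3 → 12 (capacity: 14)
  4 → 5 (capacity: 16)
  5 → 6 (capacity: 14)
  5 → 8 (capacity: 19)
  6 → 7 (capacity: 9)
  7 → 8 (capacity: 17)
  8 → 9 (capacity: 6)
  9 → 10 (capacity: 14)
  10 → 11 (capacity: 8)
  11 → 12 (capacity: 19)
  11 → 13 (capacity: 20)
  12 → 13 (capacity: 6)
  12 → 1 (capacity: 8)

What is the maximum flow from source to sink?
Maximum flow = 12

Max flow: 12

Flow assignment:
  0 → 1: 6/10
  0 → 7: 6/11
  1 → 2: 6/6
  2 → 3: 6/16
  3 → 12: 6/14
  7 → 8: 6/17
  8 → 9: 6/6
  9 → 10: 6/14
  10 → 11: 6/8
  11 → 13: 6/20
  12 → 13: 6/6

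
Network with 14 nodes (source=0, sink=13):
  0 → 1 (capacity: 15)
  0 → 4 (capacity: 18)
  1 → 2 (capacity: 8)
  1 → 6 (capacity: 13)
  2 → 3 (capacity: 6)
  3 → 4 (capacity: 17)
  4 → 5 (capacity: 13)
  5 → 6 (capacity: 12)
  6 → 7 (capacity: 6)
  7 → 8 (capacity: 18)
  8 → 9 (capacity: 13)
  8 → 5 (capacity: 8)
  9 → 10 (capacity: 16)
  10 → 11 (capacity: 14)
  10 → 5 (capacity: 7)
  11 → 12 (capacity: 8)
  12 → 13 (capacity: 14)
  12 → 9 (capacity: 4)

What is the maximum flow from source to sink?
Maximum flow = 6

Max flow: 6

Flow assignment:
  0 → 4: 6/18
  4 → 5: 6/13
  5 → 6: 6/12
  6 → 7: 6/6
  7 → 8: 6/18
  8 → 9: 6/13
  9 → 10: 6/16
  10 → 11: 6/14
  11 → 12: 6/8
  12 → 13: 6/14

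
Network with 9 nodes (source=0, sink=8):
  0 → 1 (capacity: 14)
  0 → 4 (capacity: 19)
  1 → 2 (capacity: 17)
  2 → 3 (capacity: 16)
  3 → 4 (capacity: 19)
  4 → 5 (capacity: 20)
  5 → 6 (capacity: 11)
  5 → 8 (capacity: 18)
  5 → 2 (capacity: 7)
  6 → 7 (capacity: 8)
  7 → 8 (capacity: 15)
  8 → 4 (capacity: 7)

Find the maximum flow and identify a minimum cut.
Max flow = 20, Min cut edges: (4,5)

Maximum flow: 20
Minimum cut: (4,5)
Partition: S = [0, 1, 2, 3, 4], T = [5, 6, 7, 8]

Max-flow min-cut theorem verified: both equal 20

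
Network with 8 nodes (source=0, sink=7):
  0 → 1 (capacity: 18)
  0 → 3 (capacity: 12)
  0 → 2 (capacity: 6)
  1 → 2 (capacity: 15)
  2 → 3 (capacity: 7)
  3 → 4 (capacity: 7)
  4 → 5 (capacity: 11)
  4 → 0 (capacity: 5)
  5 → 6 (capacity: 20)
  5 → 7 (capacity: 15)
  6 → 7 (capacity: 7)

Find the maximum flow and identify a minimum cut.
Max flow = 7, Min cut edges: (3,4)

Maximum flow: 7
Minimum cut: (3,4)
Partition: S = [0, 1, 2, 3], T = [4, 5, 6, 7]

Max-flow min-cut theorem verified: both equal 7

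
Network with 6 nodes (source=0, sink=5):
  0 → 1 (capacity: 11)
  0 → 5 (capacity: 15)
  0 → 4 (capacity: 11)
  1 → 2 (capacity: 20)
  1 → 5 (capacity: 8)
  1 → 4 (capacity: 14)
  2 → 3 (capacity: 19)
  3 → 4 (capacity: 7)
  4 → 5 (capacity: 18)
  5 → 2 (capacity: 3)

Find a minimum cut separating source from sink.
Min cut value = 37, edges: (0,1), (0,5), (0,4)

Min cut value: 37
Partition: S = [0], T = [1, 2, 3, 4, 5]
Cut edges: (0,1), (0,5), (0,4)

By max-flow min-cut theorem, max flow = min cut = 37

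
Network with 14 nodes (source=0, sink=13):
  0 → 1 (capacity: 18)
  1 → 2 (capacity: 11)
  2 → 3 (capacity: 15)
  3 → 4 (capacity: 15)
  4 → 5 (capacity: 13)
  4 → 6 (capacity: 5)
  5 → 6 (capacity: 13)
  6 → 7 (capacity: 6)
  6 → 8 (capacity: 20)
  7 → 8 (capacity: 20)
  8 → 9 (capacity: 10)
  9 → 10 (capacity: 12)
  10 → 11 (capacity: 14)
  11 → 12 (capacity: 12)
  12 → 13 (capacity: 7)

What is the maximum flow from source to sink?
Maximum flow = 7

Max flow: 7

Flow assignment:
  0 → 1: 7/18
  1 → 2: 7/11
  2 → 3: 7/15
  3 → 4: 7/15
  4 → 5: 6/13
  4 → 6: 1/5
  5 → 6: 6/13
  6 → 8: 7/20
  8 → 9: 7/10
  9 → 10: 7/12
  10 → 11: 7/14
  11 → 12: 7/12
  12 → 13: 7/7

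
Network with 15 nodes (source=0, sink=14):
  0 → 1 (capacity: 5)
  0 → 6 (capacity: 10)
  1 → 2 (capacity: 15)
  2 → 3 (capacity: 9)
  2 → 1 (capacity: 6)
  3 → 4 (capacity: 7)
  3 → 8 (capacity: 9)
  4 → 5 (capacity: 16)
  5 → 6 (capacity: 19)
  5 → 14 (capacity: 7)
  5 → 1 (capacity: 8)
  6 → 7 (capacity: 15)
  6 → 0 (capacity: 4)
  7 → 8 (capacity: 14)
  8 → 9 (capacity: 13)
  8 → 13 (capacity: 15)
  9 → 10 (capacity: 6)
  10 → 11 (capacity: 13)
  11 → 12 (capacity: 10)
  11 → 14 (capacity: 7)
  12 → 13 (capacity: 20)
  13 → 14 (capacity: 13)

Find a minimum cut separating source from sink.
Min cut value = 15, edges: (0,1), (0,6)

Min cut value: 15
Partition: S = [0], T = [1, 2, 3, 4, 5, 6, 7, 8, 9, 10, 11, 12, 13, 14]
Cut edges: (0,1), (0,6)

By max-flow min-cut theorem, max flow = min cut = 15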